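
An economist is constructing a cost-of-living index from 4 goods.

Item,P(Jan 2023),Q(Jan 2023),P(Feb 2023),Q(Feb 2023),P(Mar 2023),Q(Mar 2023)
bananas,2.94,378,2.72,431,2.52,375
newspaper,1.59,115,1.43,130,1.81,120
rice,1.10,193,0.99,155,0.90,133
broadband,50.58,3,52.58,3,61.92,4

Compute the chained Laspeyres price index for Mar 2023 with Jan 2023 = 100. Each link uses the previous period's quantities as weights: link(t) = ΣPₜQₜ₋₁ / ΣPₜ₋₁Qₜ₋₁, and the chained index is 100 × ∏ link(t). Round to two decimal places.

Link Jan 2023→Feb 2023:
ΣP(Feb 2023)Q(Jan 2023) = 2.72×378 + 1.43×115 + 0.99×193 + 52.58×3 = 1028.16 + 164.45 + 191.07 + 157.74 = 1541.42
ΣP(Jan 2023)Q(Jan 2023) = 2.94×378 + 1.59×115 + 1.10×193 + 50.58×3 = 1111.32 + 182.85 + 212.3 + 151.74 = 1658.21
link = 1541.42/1658.21 = 0.929569
Link Feb 2023→Mar 2023:
ΣP(Mar 2023)Q(Feb 2023) = 2.52×431 + 1.81×130 + 0.90×155 + 61.92×3 = 1086.12 + 235.3 + 139.5 + 185.76 = 1646.68
ΣP(Feb 2023)Q(Feb 2023) = 2.72×431 + 1.43×130 + 0.99×155 + 52.58×3 = 1172.32 + 185.9 + 153.45 + 157.74 = 1669.41
link = 1646.68/1669.41 = 0.986384
Chained index = 100 × 0.929569 × 0.986384 = 91.6912

91.69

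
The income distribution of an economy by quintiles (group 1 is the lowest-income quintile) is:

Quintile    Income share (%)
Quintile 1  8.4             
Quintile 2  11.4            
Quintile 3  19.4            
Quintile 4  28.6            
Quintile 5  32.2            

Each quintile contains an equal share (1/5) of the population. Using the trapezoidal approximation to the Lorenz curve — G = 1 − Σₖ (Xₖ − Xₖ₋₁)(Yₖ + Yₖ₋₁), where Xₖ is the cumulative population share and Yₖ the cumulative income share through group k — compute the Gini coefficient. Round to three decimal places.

Cumulative income shares Yₖ: 0.0840, 0.1980, 0.3920, 0.6780, 1.0000
Σ (Xₖ−Xₖ₋₁)(Yₖ+Yₖ₋₁) = (1/5)(0.0840+0.0000) + (1/5)(0.1980+0.0840) + (1/5)(0.3920+0.1980) + (1/5)(0.6780+0.3920) + (1/5)(1.0000+0.6780)
  = 0.0168 + 0.0564 + 0.1180 + 0.2140 + 0.3356 = 0.7408
G = 1 − 0.7408 = 0.2592

0.259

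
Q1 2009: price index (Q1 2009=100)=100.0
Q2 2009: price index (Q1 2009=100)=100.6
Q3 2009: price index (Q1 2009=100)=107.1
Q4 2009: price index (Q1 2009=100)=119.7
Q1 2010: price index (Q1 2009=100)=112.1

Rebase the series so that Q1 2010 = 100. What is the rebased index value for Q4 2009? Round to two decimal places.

106.78

Rebased(Q4 2009) = 119.7 / 112.1 × 100 = 106.7797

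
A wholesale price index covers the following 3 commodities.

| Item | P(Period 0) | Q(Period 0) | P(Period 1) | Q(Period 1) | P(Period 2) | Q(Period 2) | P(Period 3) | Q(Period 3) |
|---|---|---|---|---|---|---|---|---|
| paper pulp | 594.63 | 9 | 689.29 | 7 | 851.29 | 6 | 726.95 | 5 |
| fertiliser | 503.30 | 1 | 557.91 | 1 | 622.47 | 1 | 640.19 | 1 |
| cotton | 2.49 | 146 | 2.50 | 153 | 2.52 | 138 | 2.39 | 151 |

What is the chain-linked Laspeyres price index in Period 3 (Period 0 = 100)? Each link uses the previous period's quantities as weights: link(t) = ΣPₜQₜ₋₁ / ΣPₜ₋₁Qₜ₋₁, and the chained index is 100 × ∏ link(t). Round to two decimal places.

Link Period 0→Period 1:
ΣP(Period 1)Q(Period 0) = 689.29×9 + 557.91×1 + 2.50×146 = 6203.61 + 557.91 + 365 = 7126.52
ΣP(Period 0)Q(Period 0) = 594.63×9 + 503.30×1 + 2.49×146 = 5351.67 + 503.3 + 363.54 = 6218.51
link = 7126.52/6218.51 = 1.146017
Link Period 1→Period 2:
ΣP(Period 2)Q(Period 1) = 851.29×7 + 622.47×1 + 2.52×153 = 5959.03 + 622.47 + 385.56 = 6967.06
ΣP(Period 1)Q(Period 1) = 689.29×7 + 557.91×1 + 2.50×153 = 4825.03 + 557.91 + 382.5 = 5765.44
link = 6967.06/5765.44 = 1.208418
Link Period 2→Period 3:
ΣP(Period 3)Q(Period 2) = 726.95×6 + 640.19×1 + 2.39×138 = 4361.7 + 640.19 + 329.82 = 5331.71
ΣP(Period 2)Q(Period 2) = 851.29×6 + 622.47×1 + 2.52×138 = 5107.74 + 622.47 + 347.76 = 6077.97
link = 5331.71/6077.97 = 0.877219
Chained index = 100 × 1.146017 × 1.208418 × 0.877219 = 121.4832

121.48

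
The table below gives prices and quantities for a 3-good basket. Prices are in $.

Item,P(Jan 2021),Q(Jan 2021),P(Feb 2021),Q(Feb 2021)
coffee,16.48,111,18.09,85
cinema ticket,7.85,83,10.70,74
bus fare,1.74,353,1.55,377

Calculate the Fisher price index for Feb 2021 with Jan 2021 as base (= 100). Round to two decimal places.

Laspeyres component (base-period weights):
ΣP(Feb 2021)Q(Jan 2021) = 18.09×111 + 10.70×83 + 1.55×353 = 2007.99 + 888.1 + 547.15 = 3443.24
ΣP(Jan 2021)Q(Jan 2021) = 16.48×111 + 7.85×83 + 1.74×353 = 1829.28 + 651.55 + 614.22 = 3095.05
L = 3443.24 / 3095.05 × 100 = 111.2499
Paasche component (current-period weights):
ΣP(Feb 2021)Q(Feb 2021) = 18.09×85 + 10.70×74 + 1.55×377 = 1537.65 + 791.8 + 584.35 = 2913.8
ΣP(Jan 2021)Q(Feb 2021) = 16.48×85 + 7.85×74 + 1.74×377 = 1400.8 + 580.9 + 655.98 = 2637.68
P = 2913.8 / 2637.68 × 100 = 110.4683
Fisher = √(L × P) = √(111.2499 × 110.4683) = 110.8584

110.86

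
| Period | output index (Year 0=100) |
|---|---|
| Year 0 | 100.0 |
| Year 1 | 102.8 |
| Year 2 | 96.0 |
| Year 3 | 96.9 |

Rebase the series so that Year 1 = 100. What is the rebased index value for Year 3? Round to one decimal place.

94.3

Rebased(Year 3) = 96.9 / 102.8 × 100 = 94.2607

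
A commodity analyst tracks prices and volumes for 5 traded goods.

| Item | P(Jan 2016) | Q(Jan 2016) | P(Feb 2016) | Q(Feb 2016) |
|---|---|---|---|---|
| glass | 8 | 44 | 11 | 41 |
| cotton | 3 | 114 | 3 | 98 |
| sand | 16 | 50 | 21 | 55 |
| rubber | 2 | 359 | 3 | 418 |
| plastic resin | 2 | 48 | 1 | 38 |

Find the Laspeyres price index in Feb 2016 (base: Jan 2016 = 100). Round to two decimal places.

Laspeyres price index uses base-period quantities as weights.
ΣP(Feb 2016)·Q(Jan 2016) = 11×44 + 3×114 + 21×50 + 3×359 + 1×48 = 484 + 342 + 1050 + 1077 + 48 = 3001
ΣP(Jan 2016)·Q(Jan 2016) = 8×44 + 3×114 + 16×50 + 2×359 + 2×48 = 352 + 342 + 800 + 718 + 96 = 2308
Index = 3001 / 2308 × 100 = 130.0260

130.03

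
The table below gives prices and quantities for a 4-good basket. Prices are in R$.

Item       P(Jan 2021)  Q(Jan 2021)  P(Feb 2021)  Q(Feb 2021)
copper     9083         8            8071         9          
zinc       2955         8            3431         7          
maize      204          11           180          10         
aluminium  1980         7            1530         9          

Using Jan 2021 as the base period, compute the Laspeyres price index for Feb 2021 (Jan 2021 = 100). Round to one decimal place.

Laspeyres price index uses base-period quantities as weights.
ΣP(Feb 2021)·Q(Jan 2021) = 8071×8 + 3431×8 + 180×11 + 1530×7 = 64568 + 27448 + 1980 + 10710 = 104706
ΣP(Jan 2021)·Q(Jan 2021) = 9083×8 + 2955×8 + 204×11 + 1980×7 = 72664 + 23640 + 2244 + 13860 = 112408
Index = 104706 / 112408 × 100 = 93.1482

93.1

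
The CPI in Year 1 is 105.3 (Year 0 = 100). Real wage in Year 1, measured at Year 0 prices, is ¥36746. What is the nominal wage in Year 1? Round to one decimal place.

Nominal = Real × (Index/100) = 36746 × (105.3/100)
        = 36746 × 1.053 = 38693.5380

38693.5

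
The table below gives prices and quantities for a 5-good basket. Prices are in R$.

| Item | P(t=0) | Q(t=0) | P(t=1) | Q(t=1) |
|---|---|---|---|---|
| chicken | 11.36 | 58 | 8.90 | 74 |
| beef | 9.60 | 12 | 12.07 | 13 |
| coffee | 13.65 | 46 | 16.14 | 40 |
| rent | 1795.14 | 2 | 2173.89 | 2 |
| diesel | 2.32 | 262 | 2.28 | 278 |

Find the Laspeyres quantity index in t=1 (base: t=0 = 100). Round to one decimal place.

102.6

Laspeyres quantity index uses base-period prices as weights.
ΣP(t=0)·Q(t=1) = 11.36×74 + 9.60×13 + 13.65×40 + 1795.14×2 + 2.32×278 = 840.64 + 124.8 + 546 + 3590.28 + 644.96 = 5746.68
ΣP(t=0)·Q(t=0) = 11.36×58 + 9.60×12 + 13.65×46 + 1795.14×2 + 2.32×262 = 658.88 + 115.2 + 627.9 + 3590.28 + 607.84 = 5600.1
Index = 5746.68 / 5600.1 × 100 = 102.6175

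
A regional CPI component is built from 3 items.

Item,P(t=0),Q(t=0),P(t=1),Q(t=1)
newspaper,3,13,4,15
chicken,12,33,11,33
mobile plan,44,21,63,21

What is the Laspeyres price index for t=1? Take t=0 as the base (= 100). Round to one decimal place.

127.9

Laspeyres price index uses base-period quantities as weights.
ΣP(t=1)·Q(t=0) = 4×13 + 11×33 + 63×21 = 52 + 363 + 1323 = 1738
ΣP(t=0)·Q(t=0) = 3×13 + 12×33 + 44×21 = 39 + 396 + 924 = 1359
Index = 1738 / 1359 × 100 = 127.8882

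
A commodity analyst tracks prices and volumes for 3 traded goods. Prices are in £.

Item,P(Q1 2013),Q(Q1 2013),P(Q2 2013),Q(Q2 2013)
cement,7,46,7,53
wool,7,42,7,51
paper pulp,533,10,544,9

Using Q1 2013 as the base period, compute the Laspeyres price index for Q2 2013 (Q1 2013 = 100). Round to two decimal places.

Laspeyres price index uses base-period quantities as weights.
ΣP(Q2 2013)·Q(Q1 2013) = 7×46 + 7×42 + 544×10 = 322 + 294 + 5440 = 6056
ΣP(Q1 2013)·Q(Q1 2013) = 7×46 + 7×42 + 533×10 = 322 + 294 + 5330 = 5946
Index = 6056 / 5946 × 100 = 101.8500

101.85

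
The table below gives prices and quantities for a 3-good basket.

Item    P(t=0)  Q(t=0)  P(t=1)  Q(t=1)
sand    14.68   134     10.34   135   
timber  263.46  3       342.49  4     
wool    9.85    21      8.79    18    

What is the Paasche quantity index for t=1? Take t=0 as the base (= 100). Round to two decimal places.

Paasche quantity index uses current-period prices as weights.
ΣP(t=1)·Q(t=1) = 10.34×135 + 342.49×4 + 8.79×18 = 1395.9 + 1369.96 + 158.22 = 2924.08
ΣP(t=1)·Q(t=0) = 10.34×134 + 342.49×3 + 8.79×21 = 1385.56 + 1027.47 + 184.59 = 2597.62
Index = 2924.08 / 2597.62 × 100 = 112.5677

112.57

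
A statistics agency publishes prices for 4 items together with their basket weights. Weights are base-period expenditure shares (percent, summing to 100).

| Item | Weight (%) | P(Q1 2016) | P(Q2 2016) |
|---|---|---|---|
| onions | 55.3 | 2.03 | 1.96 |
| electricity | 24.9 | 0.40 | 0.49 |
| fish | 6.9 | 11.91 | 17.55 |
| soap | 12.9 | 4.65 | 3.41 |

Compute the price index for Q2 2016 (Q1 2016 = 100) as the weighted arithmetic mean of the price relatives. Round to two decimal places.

onions: 55.3 × (1.96/2.03) = 55.3 × 0.965517 = 53.3931
electricity: 24.9 × (0.49/0.40) = 24.9 × 1.225000 = 30.5025
fish: 6.9 × (17.55/11.91) = 6.9 × 1.473552 = 10.1675
soap: 12.9 × (3.41/4.65) = 12.9 × 0.733333 = 9.4600
Index = Σ wᵢ·(p₁ᵢ/p₀ᵢ) = 53.3931 + 30.5025 + 10.1675 + 9.4600 = 103.5231

103.52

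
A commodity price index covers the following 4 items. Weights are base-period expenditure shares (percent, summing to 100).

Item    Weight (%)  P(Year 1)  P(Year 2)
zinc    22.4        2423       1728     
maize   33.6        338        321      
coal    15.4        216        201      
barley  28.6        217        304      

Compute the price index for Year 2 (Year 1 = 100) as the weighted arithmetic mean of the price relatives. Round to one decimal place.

102.3

zinc: 22.4 × (1728/2423) = 22.4 × 0.713165 = 15.9749
maize: 33.6 × (321/338) = 33.6 × 0.949704 = 31.9101
coal: 15.4 × (201/216) = 15.4 × 0.930556 = 14.3306
barley: 28.6 × (304/217) = 28.6 × 1.400922 = 40.0664
Index = Σ wᵢ·(p₁ᵢ/p₀ᵢ) = 15.9749 + 31.9101 + 14.3306 + 40.0664 = 102.2819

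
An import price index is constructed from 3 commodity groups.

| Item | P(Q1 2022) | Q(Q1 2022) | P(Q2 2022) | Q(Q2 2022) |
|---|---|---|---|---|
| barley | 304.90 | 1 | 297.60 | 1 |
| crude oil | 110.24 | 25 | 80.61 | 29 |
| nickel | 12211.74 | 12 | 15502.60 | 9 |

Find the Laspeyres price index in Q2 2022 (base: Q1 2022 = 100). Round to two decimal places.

125.90

Laspeyres price index uses base-period quantities as weights.
ΣP(Q2 2022)·Q(Q1 2022) = 297.60×1 + 80.61×25 + 15502.60×12 = 297.6 + 2015.25 + 186031.2 = 188344.05
ΣP(Q1 2022)·Q(Q1 2022) = 304.90×1 + 110.24×25 + 12211.74×12 = 304.9 + 2756 + 146540.88 = 149601.78
Index = 188344.05 / 149601.78 × 100 = 125.8969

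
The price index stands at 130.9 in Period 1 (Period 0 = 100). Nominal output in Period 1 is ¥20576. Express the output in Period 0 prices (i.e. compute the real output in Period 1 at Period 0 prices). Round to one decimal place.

Real = Nominal ÷ (Index/100) = 20576 ÷ (130.9/100)
     = 20576 ÷ 1.309 = 15718.8694

15718.9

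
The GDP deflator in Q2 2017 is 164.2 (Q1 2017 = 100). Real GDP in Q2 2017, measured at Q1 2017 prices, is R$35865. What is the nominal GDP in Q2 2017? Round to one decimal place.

Nominal = Real × (Index/100) = 35865 × (164.2/100)
        = 35865 × 1.642 = 58890.3300

58890.3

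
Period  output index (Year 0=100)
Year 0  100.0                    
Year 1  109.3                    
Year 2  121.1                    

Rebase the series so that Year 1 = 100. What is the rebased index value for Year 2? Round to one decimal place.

Rebased(Year 2) = 121.1 / 109.3 × 100 = 110.7960

110.8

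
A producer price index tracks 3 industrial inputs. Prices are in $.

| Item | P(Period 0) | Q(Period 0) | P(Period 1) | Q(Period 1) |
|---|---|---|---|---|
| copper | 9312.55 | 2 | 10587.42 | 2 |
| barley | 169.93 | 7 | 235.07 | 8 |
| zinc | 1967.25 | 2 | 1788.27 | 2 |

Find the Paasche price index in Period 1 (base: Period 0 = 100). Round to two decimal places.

111.34

Paasche price index uses current-period quantities as weights.
ΣP(Period 1)·Q(Period 1) = 10587.42×2 + 235.07×8 + 1788.27×2 = 21174.84 + 1880.56 + 3576.54 = 26631.94
ΣP(Period 0)·Q(Period 1) = 9312.55×2 + 169.93×8 + 1967.25×2 = 18625.1 + 1359.44 + 3934.5 = 23919.04
Index = 26631.94 / 23919.04 × 100 = 111.3420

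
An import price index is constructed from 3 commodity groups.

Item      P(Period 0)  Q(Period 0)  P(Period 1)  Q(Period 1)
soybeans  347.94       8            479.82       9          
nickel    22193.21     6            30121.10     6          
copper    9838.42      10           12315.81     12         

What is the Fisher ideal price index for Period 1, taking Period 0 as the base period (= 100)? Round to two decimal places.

Laspeyres component (base-period weights):
ΣP(Period 1)Q(Period 0) = 479.82×8 + 30121.10×6 + 12315.81×10 = 3838.56 + 180726.6 + 123158.1 = 307723.26
ΣP(Period 0)Q(Period 0) = 347.94×8 + 22193.21×6 + 9838.42×10 = 2783.52 + 133159.26 + 98384.2 = 234326.98
L = 307723.26 / 234326.98 × 100 = 131.3222
Paasche component (current-period weights):
ΣP(Period 1)Q(Period 1) = 479.82×9 + 30121.10×6 + 12315.81×12 = 4318.38 + 180726.6 + 147789.72 = 332834.7
ΣP(Period 0)Q(Period 1) = 347.94×9 + 22193.21×6 + 9838.42×12 = 3131.46 + 133159.26 + 118061.04 = 254351.76
P = 332834.7 / 254351.76 × 100 = 130.8561
Fisher = √(L × P) = √(131.3222 × 130.8561) = 131.0889

131.09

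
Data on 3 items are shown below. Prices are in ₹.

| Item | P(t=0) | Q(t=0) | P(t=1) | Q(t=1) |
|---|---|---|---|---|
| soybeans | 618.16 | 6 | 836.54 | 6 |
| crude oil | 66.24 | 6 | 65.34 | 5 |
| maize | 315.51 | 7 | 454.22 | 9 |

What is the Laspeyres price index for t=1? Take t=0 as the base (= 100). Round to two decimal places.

136.04

Laspeyres price index uses base-period quantities as weights.
ΣP(t=1)·Q(t=0) = 836.54×6 + 65.34×6 + 454.22×7 = 5019.24 + 392.04 + 3179.54 = 8590.82
ΣP(t=0)·Q(t=0) = 618.16×6 + 66.24×6 + 315.51×7 = 3708.96 + 397.44 + 2208.57 = 6314.97
Index = 8590.82 / 6314.97 × 100 = 136.0390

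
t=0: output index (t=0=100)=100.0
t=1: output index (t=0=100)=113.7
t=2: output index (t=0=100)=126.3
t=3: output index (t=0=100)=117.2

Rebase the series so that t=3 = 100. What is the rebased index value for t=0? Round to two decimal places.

Rebased(t=0) = 100.0 / 117.2 × 100 = 85.3242

85.32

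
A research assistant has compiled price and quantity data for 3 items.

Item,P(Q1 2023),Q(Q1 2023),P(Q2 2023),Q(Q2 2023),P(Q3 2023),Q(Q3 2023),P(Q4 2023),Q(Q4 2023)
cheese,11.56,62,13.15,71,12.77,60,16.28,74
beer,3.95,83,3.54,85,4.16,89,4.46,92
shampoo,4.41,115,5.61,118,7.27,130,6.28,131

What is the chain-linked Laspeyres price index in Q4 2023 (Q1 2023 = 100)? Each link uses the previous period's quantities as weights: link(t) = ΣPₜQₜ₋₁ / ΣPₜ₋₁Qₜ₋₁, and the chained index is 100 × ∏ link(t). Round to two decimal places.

132.85

Link Q1 2023→Q2 2023:
ΣP(Q2 2023)Q(Q1 2023) = 13.15×62 + 3.54×83 + 5.61×115 = 815.3 + 293.82 + 645.15 = 1754.27
ΣP(Q1 2023)Q(Q1 2023) = 11.56×62 + 3.95×83 + 4.41×115 = 716.72 + 327.85 + 507.15 = 1551.72
link = 1754.27/1551.72 = 1.130533
Link Q2 2023→Q3 2023:
ΣP(Q3 2023)Q(Q2 2023) = 12.77×71 + 4.16×85 + 7.27×118 = 906.67 + 353.6 + 857.86 = 2118.13
ΣP(Q2 2023)Q(Q2 2023) = 13.15×71 + 3.54×85 + 5.61×118 = 933.65 + 300.9 + 661.98 = 1896.53
link = 2118.13/1896.53 = 1.116845
Link Q3 2023→Q4 2023:
ΣP(Q4 2023)Q(Q3 2023) = 16.28×60 + 4.46×89 + 6.28×130 = 976.8 + 396.94 + 816.4 = 2190.14
ΣP(Q3 2023)Q(Q3 2023) = 12.77×60 + 4.16×89 + 7.27×130 = 766.2 + 370.24 + 945.1 = 2081.54
link = 2190.14/2081.54 = 1.052173
Chained index = 100 × 1.130533 × 1.116845 × 1.052173 = 132.8505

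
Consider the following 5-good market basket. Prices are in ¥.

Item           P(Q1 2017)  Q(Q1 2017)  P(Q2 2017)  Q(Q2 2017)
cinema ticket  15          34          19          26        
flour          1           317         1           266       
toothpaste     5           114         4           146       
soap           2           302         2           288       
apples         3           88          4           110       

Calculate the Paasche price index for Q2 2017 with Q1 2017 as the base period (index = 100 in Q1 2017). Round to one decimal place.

Paasche price index uses current-period quantities as weights.
ΣP(Q2 2017)·Q(Q2 2017) = 19×26 + 1×266 + 4×146 + 2×288 + 4×110 = 494 + 266 + 584 + 576 + 440 = 2360
ΣP(Q1 2017)·Q(Q2 2017) = 15×26 + 1×266 + 5×146 + 2×288 + 3×110 = 390 + 266 + 730 + 576 + 330 = 2292
Index = 2360 / 2292 × 100 = 102.9668

103.0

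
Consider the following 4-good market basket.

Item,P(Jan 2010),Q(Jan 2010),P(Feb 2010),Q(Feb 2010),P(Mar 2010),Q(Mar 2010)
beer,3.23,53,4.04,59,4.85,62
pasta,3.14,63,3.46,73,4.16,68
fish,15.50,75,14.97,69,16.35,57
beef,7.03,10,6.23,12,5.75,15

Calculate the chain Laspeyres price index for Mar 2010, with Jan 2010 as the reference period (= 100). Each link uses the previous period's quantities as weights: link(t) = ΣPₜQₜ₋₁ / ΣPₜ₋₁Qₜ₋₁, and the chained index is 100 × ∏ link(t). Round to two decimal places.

112.85

Link Jan 2010→Feb 2010:
ΣP(Feb 2010)Q(Jan 2010) = 4.04×53 + 3.46×63 + 14.97×75 + 6.23×10 = 214.12 + 217.98 + 1122.75 + 62.3 = 1617.15
ΣP(Jan 2010)Q(Jan 2010) = 3.23×53 + 3.14×63 + 15.50×75 + 7.03×10 = 171.19 + 197.82 + 1162.5 + 70.3 = 1601.81
link = 1617.15/1601.81 = 1.009577
Link Feb 2010→Mar 2010:
ΣP(Mar 2010)Q(Feb 2010) = 4.85×59 + 4.16×73 + 16.35×69 + 5.75×12 = 286.15 + 303.68 + 1128.15 + 69 = 1786.98
ΣP(Feb 2010)Q(Feb 2010) = 4.04×59 + 3.46×73 + 14.97×69 + 6.23×12 = 238.36 + 252.58 + 1032.93 + 74.76 = 1598.63
link = 1786.98/1598.63 = 1.117820
Chained index = 100 × 1.009577 × 1.117820 = 112.8525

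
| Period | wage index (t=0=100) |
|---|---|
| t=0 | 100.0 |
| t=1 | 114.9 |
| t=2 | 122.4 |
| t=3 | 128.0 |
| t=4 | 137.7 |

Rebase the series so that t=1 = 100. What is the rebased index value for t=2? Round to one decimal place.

Rebased(t=2) = 122.4 / 114.9 × 100 = 106.5274

106.5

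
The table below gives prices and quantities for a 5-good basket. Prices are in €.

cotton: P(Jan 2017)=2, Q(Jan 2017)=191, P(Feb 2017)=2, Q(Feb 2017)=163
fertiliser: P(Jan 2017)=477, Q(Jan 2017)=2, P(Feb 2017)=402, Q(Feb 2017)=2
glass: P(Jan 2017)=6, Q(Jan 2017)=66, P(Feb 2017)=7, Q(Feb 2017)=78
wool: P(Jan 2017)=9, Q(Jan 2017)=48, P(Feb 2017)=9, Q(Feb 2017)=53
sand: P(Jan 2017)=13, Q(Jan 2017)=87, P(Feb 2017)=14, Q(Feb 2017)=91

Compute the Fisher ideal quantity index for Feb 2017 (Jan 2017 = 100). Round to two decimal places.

Laspeyres component (base-period weights):
ΣP(Jan 2017)Q(Feb 2017) = 2×163 + 477×2 + 6×78 + 9×53 + 13×91 = 326 + 954 + 468 + 477 + 1183 = 3408
ΣP(Jan 2017)Q(Jan 2017) = 2×191 + 477×2 + 6×66 + 9×48 + 13×87 = 382 + 954 + 396 + 432 + 1131 = 3295
L = 3408 / 3295 × 100 = 103.4294
Paasche component (current-period weights):
ΣP(Feb 2017)Q(Feb 2017) = 2×163 + 402×2 + 7×78 + 9×53 + 14×91 = 326 + 804 + 546 + 477 + 1274 = 3427
ΣP(Feb 2017)Q(Jan 2017) = 2×191 + 402×2 + 7×66 + 9×48 + 14×87 = 382 + 804 + 462 + 432 + 1218 = 3298
P = 3427 / 3298 × 100 = 103.9115
Fisher = √(L × P) = √(103.4294 × 103.9115) = 103.6702

103.67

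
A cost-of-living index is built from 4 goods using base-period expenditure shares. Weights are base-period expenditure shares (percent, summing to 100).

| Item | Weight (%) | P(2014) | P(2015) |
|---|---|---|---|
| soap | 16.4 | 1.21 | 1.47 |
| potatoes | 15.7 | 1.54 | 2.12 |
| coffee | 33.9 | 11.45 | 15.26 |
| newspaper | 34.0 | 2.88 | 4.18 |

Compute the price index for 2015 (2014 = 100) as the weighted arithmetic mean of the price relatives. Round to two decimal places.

soap: 16.4 × (1.47/1.21) = 16.4 × 1.214876 = 19.9240
potatoes: 15.7 × (2.12/1.54) = 15.7 × 1.376623 = 21.6130
coffee: 33.9 × (15.26/11.45) = 33.9 × 1.332751 = 45.1803
newspaper: 34.0 × (4.18/2.88) = 34.0 × 1.451389 = 49.3472
Index = Σ wᵢ·(p₁ᵢ/p₀ᵢ) = 19.9240 + 21.6130 + 45.1803 + 49.3472 = 136.0644

136.06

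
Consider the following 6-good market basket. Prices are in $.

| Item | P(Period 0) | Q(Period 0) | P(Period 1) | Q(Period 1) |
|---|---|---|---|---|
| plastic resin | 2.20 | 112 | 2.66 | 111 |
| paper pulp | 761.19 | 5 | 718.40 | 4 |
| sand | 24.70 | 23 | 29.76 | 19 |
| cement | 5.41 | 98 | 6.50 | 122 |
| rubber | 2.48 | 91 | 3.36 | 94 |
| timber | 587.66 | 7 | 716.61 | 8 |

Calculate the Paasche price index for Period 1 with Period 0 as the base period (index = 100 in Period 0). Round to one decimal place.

Paasche price index uses current-period quantities as weights.
ΣP(Period 1)·Q(Period 1) = 2.66×111 + 718.40×4 + 29.76×19 + 6.50×122 + 3.36×94 + 716.61×8 = 295.26 + 2873.6 + 565.44 + 793 + 315.84 + 5732.88 = 10576.02
ΣP(Period 0)·Q(Period 1) = 2.20×111 + 761.19×4 + 24.70×19 + 5.41×122 + 2.48×94 + 587.66×8 = 244.2 + 3044.76 + 469.3 + 660.02 + 233.12 + 4701.28 = 9352.68
Index = 10576.02 / 9352.68 × 100 = 113.0801

113.1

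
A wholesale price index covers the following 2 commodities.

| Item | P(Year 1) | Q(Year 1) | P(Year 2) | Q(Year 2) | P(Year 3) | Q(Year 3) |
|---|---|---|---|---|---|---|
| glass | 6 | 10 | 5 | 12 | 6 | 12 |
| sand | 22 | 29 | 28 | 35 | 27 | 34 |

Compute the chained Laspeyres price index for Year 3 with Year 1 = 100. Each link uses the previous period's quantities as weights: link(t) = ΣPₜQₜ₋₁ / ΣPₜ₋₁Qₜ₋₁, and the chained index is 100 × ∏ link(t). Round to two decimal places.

120.76

Link Year 1→Year 2:
ΣP(Year 2)Q(Year 1) = 5×10 + 28×29 = 50 + 812 = 862
ΣP(Year 1)Q(Year 1) = 6×10 + 22×29 = 60 + 638 = 698
link = 862/698 = 1.234957
Link Year 2→Year 3:
ΣP(Year 3)Q(Year 2) = 6×12 + 27×35 = 72 + 945 = 1017
ΣP(Year 2)Q(Year 2) = 5×12 + 28×35 = 60 + 980 = 1040
link = 1017/1040 = 0.977885
Chained index = 100 × 1.234957 × 0.977885 = 120.7645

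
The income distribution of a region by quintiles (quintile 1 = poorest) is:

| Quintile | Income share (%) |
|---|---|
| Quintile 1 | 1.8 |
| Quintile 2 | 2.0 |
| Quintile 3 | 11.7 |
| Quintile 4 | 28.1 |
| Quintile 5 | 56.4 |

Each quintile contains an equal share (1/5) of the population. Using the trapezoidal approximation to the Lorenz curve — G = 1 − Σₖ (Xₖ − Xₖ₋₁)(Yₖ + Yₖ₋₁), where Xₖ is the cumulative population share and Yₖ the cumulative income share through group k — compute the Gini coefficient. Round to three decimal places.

0.541

Cumulative income shares Yₖ: 0.0180, 0.0380, 0.1550, 0.4360, 1.0000
Σ (Xₖ−Xₖ₋₁)(Yₖ+Yₖ₋₁) = (1/5)(0.0180+0.0000) + (1/5)(0.0380+0.0180) + (1/5)(0.1550+0.0380) + (1/5)(0.4360+0.1550) + (1/5)(1.0000+0.4360)
  = 0.0036 + 0.0112 + 0.0386 + 0.1182 + 0.2872 = 0.4588
G = 1 − 0.4588 = 0.5412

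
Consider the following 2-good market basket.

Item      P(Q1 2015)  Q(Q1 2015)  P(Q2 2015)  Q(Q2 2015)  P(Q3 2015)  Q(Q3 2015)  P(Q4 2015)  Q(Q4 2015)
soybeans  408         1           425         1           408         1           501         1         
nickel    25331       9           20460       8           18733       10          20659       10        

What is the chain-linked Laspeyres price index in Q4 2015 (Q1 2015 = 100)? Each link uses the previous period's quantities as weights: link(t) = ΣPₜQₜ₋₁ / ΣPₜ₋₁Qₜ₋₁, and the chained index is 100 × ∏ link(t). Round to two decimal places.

Link Q1 2015→Q2 2015:
ΣP(Q2 2015)Q(Q1 2015) = 425×1 + 20460×9 = 425 + 184140 = 184565
ΣP(Q1 2015)Q(Q1 2015) = 408×1 + 25331×9 = 408 + 227979 = 228387
link = 184565/228387 = 0.808124
Link Q2 2015→Q3 2015:
ΣP(Q3 2015)Q(Q2 2015) = 408×1 + 18733×8 = 408 + 149864 = 150272
ΣP(Q2 2015)Q(Q2 2015) = 425×1 + 20460×8 = 425 + 163680 = 164105
link = 150272/164105 = 0.915706
Link Q3 2015→Q4 2015:
ΣP(Q4 2015)Q(Q3 2015) = 501×1 + 20659×10 = 501 + 206590 = 207091
ΣP(Q3 2015)Q(Q3 2015) = 408×1 + 18733×10 = 408 + 187330 = 187738
link = 207091/187738 = 1.103085
Chained index = 100 × 0.808124 × 0.915706 × 1.103085 = 81.6288

81.63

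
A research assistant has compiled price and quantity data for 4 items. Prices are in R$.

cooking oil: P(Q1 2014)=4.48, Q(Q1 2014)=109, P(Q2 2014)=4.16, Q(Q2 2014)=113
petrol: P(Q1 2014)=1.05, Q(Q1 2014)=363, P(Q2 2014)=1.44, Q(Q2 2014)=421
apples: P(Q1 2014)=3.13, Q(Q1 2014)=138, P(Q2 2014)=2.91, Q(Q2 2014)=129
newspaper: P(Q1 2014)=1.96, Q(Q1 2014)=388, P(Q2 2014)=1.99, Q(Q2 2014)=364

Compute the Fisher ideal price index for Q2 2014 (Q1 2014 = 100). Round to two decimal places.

Laspeyres component (base-period weights):
ΣP(Q2 2014)Q(Q1 2014) = 4.16×109 + 1.44×363 + 2.91×138 + 1.99×388 = 453.44 + 522.72 + 401.58 + 772.12 = 2149.86
ΣP(Q1 2014)Q(Q1 2014) = 4.48×109 + 1.05×363 + 3.13×138 + 1.96×388 = 488.32 + 381.15 + 431.94 + 760.48 = 2061.89
L = 2149.86 / 2061.89 × 100 = 104.2665
Paasche component (current-period weights):
ΣP(Q2 2014)Q(Q2 2014) = 4.16×113 + 1.44×421 + 2.91×129 + 1.99×364 = 470.08 + 606.24 + 375.39 + 724.36 = 2176.07
ΣP(Q1 2014)Q(Q2 2014) = 4.48×113 + 1.05×421 + 3.13×129 + 1.96×364 = 506.24 + 442.05 + 403.77 + 713.44 = 2065.5
P = 2176.07 / 2065.5 × 100 = 105.3532
Fisher = √(L × P) = √(104.2665 × 105.3532) = 104.8084

104.81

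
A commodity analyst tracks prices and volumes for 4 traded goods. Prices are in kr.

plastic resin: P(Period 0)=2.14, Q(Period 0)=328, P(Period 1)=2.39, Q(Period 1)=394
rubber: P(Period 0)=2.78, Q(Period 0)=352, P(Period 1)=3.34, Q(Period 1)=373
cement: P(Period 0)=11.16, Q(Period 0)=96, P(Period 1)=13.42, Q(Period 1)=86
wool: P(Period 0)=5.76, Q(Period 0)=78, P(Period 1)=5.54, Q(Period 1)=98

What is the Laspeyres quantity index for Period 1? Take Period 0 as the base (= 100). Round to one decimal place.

Laspeyres quantity index uses base-period prices as weights.
ΣP(Period 0)·Q(Period 1) = 2.14×394 + 2.78×373 + 11.16×86 + 5.76×98 = 843.16 + 1036.94 + 959.76 + 564.48 = 3404.34
ΣP(Period 0)·Q(Period 0) = 2.14×328 + 2.78×352 + 11.16×96 + 5.76×78 = 701.92 + 978.56 + 1071.36 + 449.28 = 3201.12
Index = 3404.34 / 3201.12 × 100 = 106.3484

106.3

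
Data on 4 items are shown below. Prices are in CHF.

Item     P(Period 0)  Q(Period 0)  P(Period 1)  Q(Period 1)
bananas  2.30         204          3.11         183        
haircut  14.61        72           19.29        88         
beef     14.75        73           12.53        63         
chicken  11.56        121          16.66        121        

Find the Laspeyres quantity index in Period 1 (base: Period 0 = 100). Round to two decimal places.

Laspeyres quantity index uses base-period prices as weights.
ΣP(Period 0)·Q(Period 1) = 2.30×183 + 14.61×88 + 14.75×63 + 11.56×121 = 420.9 + 1285.68 + 929.25 + 1398.76 = 4034.59
ΣP(Period 0)·Q(Period 0) = 2.30×204 + 14.61×72 + 14.75×73 + 11.56×121 = 469.2 + 1051.92 + 1076.75 + 1398.76 = 3996.63
Index = 4034.59 / 3996.63 × 100 = 100.9498

100.95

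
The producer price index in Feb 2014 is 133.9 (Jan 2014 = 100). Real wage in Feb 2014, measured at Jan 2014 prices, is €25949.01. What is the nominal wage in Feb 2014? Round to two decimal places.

Nominal = Real × (Index/100) = 25949.01 × (133.9/100)
        = 25949.01 × 1.339 = 34745.7244

34745.72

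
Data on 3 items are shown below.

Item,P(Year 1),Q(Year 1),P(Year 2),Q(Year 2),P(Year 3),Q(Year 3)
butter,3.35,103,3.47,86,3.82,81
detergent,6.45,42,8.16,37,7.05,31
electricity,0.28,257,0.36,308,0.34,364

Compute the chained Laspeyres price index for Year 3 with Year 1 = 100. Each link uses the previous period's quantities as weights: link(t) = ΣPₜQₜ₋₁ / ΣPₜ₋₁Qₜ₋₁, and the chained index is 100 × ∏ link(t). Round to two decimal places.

112.45

Link Year 1→Year 2:
ΣP(Year 2)Q(Year 1) = 3.47×103 + 8.16×42 + 0.36×257 = 357.41 + 342.72 + 92.52 = 792.65
ΣP(Year 1)Q(Year 1) = 3.35×103 + 6.45×42 + 0.28×257 = 345.05 + 270.9 + 71.96 = 687.91
link = 792.65/687.91 = 1.152258
Link Year 2→Year 3:
ΣP(Year 3)Q(Year 2) = 3.82×86 + 7.05×37 + 0.34×308 = 328.52 + 260.85 + 104.72 = 694.09
ΣP(Year 2)Q(Year 2) = 3.47×86 + 8.16×37 + 0.36×308 = 298.42 + 301.92 + 110.88 = 711.22
link = 694.09/711.22 = 0.975915
Chained index = 100 × 1.152258 × 0.975915 = 112.4506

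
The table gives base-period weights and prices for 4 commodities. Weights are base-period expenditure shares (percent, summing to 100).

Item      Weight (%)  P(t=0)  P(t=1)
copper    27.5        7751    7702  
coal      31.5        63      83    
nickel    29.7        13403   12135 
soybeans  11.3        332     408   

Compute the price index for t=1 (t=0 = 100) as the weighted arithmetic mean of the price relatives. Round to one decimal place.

copper: 27.5 × (7702/7751) = 27.5 × 0.993678 = 27.3262
coal: 31.5 × (83/63) = 31.5 × 1.317460 = 41.5000
nickel: 29.7 × (12135/13403) = 29.7 × 0.905394 = 26.8902
soybeans: 11.3 × (408/332) = 11.3 × 1.228916 = 13.8867
Index = Σ wᵢ·(p₁ᵢ/p₀ᵢ) = 27.3262 + 41.5000 + 26.8902 + 13.8867 = 109.6031

109.6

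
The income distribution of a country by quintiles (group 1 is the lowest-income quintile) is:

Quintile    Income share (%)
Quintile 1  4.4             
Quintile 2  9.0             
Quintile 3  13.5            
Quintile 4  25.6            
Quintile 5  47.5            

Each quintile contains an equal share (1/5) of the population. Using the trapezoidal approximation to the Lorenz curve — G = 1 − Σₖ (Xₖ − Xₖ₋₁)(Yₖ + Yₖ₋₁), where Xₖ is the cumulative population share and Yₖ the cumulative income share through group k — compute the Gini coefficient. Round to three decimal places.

0.411

Cumulative income shares Yₖ: 0.0440, 0.1340, 0.2690, 0.5250, 1.0000
Σ (Xₖ−Xₖ₋₁)(Yₖ+Yₖ₋₁) = (1/5)(0.0440+0.0000) + (1/5)(0.1340+0.0440) + (1/5)(0.2690+0.1340) + (1/5)(0.5250+0.2690) + (1/5)(1.0000+0.5250)
  = 0.0088 + 0.0356 + 0.0806 + 0.1588 + 0.3050 = 0.5888
G = 1 − 0.5888 = 0.4112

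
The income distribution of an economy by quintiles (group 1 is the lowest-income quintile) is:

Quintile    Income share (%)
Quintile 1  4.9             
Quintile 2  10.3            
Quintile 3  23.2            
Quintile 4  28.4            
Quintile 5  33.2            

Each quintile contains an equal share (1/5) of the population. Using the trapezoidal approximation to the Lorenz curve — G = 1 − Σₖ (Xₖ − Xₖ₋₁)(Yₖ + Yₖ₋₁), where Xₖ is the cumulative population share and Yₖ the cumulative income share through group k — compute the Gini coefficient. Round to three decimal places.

Cumulative income shares Yₖ: 0.0490, 0.1520, 0.3840, 0.6680, 1.0000
Σ (Xₖ−Xₖ₋₁)(Yₖ+Yₖ₋₁) = (1/5)(0.0490+0.0000) + (1/5)(0.1520+0.0490) + (1/5)(0.3840+0.1520) + (1/5)(0.6680+0.3840) + (1/5)(1.0000+0.6680)
  = 0.0098 + 0.0402 + 0.1072 + 0.2104 + 0.3336 = 0.7012
G = 1 − 0.7012 = 0.2988

0.299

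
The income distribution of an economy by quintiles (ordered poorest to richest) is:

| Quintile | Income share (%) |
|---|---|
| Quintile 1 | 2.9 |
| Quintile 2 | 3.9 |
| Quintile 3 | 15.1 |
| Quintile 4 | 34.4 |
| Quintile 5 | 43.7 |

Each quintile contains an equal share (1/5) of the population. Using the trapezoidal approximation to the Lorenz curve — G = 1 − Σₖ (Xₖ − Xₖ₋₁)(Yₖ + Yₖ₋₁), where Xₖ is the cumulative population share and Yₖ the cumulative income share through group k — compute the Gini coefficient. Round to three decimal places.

0.448

Cumulative income shares Yₖ: 0.0290, 0.0680, 0.2190, 0.5630, 1.0000
Σ (Xₖ−Xₖ₋₁)(Yₖ+Yₖ₋₁) = (1/5)(0.0290+0.0000) + (1/5)(0.0680+0.0290) + (1/5)(0.2190+0.0680) + (1/5)(0.5630+0.2190) + (1/5)(1.0000+0.5630)
  = 0.0058 + 0.0194 + 0.0574 + 0.1564 + 0.3126 = 0.5516
G = 1 − 0.5516 = 0.4484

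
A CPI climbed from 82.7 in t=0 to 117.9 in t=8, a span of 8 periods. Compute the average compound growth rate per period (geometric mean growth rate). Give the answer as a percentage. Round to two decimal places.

4.53%

Growth factor = (117.9/82.7)^(1/8) = (1.425635)^(1/8) = 1.045324
Growth rate = 1.045324 − 1 = 0.045324 = 4.5324%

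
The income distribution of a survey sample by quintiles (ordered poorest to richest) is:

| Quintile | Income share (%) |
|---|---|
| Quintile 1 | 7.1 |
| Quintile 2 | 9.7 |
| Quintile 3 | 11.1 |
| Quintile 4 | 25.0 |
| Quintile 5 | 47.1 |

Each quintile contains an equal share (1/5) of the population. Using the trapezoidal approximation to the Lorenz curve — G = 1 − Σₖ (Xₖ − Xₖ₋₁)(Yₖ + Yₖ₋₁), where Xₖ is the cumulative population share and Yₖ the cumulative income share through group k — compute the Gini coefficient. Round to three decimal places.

0.381

Cumulative income shares Yₖ: 0.0710, 0.1680, 0.2790, 0.5290, 1.0000
Σ (Xₖ−Xₖ₋₁)(Yₖ+Yₖ₋₁) = (1/5)(0.0710+0.0000) + (1/5)(0.1680+0.0710) + (1/5)(0.2790+0.1680) + (1/5)(0.5290+0.2790) + (1/5)(1.0000+0.5290)
  = 0.0142 + 0.0478 + 0.0894 + 0.1616 + 0.3058 = 0.6188
G = 1 − 0.6188 = 0.3812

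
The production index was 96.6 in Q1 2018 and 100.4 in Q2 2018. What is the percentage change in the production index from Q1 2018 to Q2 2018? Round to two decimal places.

3.93%

Change = (100.4 − 96.6) / 96.6 × 100
       = 3.8 / 96.6 × 100 = 3.9337%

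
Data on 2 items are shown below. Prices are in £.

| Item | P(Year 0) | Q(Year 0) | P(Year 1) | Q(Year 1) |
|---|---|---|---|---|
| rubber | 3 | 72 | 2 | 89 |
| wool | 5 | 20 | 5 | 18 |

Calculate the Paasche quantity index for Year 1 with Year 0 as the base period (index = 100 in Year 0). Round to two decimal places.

Paasche quantity index uses current-period prices as weights.
ΣP(Year 1)·Q(Year 1) = 2×89 + 5×18 = 178 + 90 = 268
ΣP(Year 1)·Q(Year 0) = 2×72 + 5×20 = 144 + 100 = 244
Index = 268 / 244 × 100 = 109.8361

109.84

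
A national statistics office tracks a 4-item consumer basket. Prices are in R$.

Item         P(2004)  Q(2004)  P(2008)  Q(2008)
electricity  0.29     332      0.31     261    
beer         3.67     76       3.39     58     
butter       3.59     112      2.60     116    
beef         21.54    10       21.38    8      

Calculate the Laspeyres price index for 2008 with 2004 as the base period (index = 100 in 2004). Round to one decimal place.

Laspeyres price index uses base-period quantities as weights.
ΣP(2008)·Q(2004) = 0.31×332 + 3.39×76 + 2.60×112 + 21.38×10 = 102.92 + 257.64 + 291.2 + 213.8 = 865.56
ΣP(2004)·Q(2004) = 0.29×332 + 3.67×76 + 3.59×112 + 21.54×10 = 96.28 + 278.92 + 402.08 + 215.4 = 992.68
Index = 865.56 / 992.68 × 100 = 87.1943

87.2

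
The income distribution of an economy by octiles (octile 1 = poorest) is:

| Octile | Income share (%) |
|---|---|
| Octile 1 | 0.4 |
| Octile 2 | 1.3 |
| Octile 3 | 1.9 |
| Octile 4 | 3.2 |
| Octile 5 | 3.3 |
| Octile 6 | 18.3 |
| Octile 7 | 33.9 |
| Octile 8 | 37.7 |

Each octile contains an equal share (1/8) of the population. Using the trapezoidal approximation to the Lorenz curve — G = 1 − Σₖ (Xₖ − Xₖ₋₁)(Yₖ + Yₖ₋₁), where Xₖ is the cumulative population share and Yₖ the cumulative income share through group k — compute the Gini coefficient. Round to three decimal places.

Cumulative income shares Yₖ: 0.0040, 0.0170, 0.0360, 0.0680, 0.1010, 0.2840, 0.6230, 1.0000
Σ (Xₖ−Xₖ₋₁)(Yₖ+Yₖ₋₁) = (1/8)(0.0040+0.0000) + (1/8)(0.0170+0.0040) + (1/8)(0.0360+0.0170) + (1/8)(0.0680+0.0360) + (1/8)(0.1010+0.0680) + (1/8)(0.2840+0.1010) + (1/8)(0.6230+0.2840) + (1/8)(1.0000+0.6230)
  = 0.0005 + 0.0026 + 0.0066 + 0.0130 + 0.0211 + 0.0481 + 0.1134 + 0.2029 = 0.4083
G = 1 − 0.4083 = 0.5917

0.592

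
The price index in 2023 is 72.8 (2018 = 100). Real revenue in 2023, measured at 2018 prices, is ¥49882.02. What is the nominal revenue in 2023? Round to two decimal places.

36314.11

Nominal = Real × (Index/100) = 49882.02 × (72.8/100)
        = 49882.02 × 0.728 = 36314.1106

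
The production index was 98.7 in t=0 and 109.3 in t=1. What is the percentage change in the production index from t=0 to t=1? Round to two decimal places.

Change = (109.3 − 98.7) / 98.7 × 100
       = 10.6 / 98.7 × 100 = 10.7396%

10.74%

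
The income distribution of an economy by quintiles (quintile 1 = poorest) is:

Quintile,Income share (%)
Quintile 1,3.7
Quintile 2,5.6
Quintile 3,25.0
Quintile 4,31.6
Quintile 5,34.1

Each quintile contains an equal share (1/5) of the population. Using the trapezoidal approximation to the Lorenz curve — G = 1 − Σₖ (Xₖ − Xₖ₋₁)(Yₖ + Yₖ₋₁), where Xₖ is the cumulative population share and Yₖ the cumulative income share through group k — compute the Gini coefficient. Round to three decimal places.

Cumulative income shares Yₖ: 0.0370, 0.0930, 0.3430, 0.6590, 1.0000
Σ (Xₖ−Xₖ₋₁)(Yₖ+Yₖ₋₁) = (1/5)(0.0370+0.0000) + (1/5)(0.0930+0.0370) + (1/5)(0.3430+0.0930) + (1/5)(0.6590+0.3430) + (1/5)(1.0000+0.6590)
  = 0.0074 + 0.0260 + 0.0872 + 0.2004 + 0.3318 = 0.6528
G = 1 − 0.6528 = 0.3472

0.347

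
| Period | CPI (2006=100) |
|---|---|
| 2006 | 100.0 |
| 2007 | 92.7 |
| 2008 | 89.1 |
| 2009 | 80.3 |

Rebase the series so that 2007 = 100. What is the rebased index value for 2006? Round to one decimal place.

107.9

Rebased(2006) = 100.0 / 92.7 × 100 = 107.8749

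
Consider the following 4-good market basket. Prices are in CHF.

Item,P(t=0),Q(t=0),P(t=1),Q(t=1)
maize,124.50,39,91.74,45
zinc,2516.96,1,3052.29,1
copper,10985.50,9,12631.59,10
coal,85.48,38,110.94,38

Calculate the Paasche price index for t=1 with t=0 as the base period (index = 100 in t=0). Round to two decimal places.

Paasche price index uses current-period quantities as weights.
ΣP(t=1)·Q(t=1) = 91.74×45 + 3052.29×1 + 12631.59×10 + 110.94×38 = 4128.3 + 3052.29 + 126315.9 + 4215.72 = 137712.21
ΣP(t=0)·Q(t=1) = 124.50×45 + 2516.96×1 + 10985.50×10 + 85.48×38 = 5602.5 + 2516.96 + 109855 + 3248.24 = 121222.7
Index = 137712.21 / 121222.7 × 100 = 113.6027

113.60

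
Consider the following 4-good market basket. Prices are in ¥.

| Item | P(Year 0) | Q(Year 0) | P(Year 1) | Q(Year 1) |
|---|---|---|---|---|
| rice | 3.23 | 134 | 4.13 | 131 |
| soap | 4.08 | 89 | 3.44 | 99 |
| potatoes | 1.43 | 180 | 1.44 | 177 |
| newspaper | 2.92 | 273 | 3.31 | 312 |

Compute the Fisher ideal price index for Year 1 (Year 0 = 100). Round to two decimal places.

109.11

Laspeyres component (base-period weights):
ΣP(Year 1)Q(Year 0) = 4.13×134 + 3.44×89 + 1.44×180 + 3.31×273 = 553.42 + 306.16 + 259.2 + 903.63 = 2022.41
ΣP(Year 0)Q(Year 0) = 3.23×134 + 4.08×89 + 1.43×180 + 2.92×273 = 432.82 + 363.12 + 257.4 + 797.16 = 1850.5
L = 2022.41 / 1850.5 × 100 = 109.2899
Paasche component (current-period weights):
ΣP(Year 1)Q(Year 1) = 4.13×131 + 3.44×99 + 1.44×177 + 3.31×312 = 541.03 + 340.56 + 254.88 + 1032.72 = 2169.19
ΣP(Year 0)Q(Year 1) = 3.23×131 + 4.08×99 + 1.43×177 + 2.92×312 = 423.13 + 403.92 + 253.11 + 911.04 = 1991.2
P = 2169.19 / 1991.2 × 100 = 108.9388
Fisher = √(L × P) = √(109.2899 × 108.9388) = 109.1142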